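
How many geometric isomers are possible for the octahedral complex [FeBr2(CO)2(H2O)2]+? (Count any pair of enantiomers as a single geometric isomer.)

5

Working through the distinct placements yields 5 geometric isomers: Br trans, CO trans, H2O trans; Br trans, CO cis, H2O cis; Br cis, CO cis, H2O trans; Br cis, CO cis, H2O cis (chiral); Br cis, CO trans, H2O cis.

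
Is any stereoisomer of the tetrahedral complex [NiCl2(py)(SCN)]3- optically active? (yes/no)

no

Only one geometric arrangement is possible.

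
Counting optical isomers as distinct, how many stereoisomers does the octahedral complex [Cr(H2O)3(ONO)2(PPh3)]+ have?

There are 3 geometric isomers: H2O mer, ONO cis; H2O mer, ONO trans; H2O fac, ONO cis.
Each arrangement has an internal mirror plane or centre of symmetry, so none is chiral.

3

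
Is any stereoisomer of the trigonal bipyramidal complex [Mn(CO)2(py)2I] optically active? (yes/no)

A trigonal bipyramid has two axial and three equatorial sites, which are chemically inequivalent.
Placing the ligands in turn and identifying arrangements related by rotation or reflection leaves 5 distinct geometric isomers.
One of these lacks any improper symmetry element and so occurs as an enantiomeric pair, giving 5 + 1 = 6 stereoisomers in total.

yes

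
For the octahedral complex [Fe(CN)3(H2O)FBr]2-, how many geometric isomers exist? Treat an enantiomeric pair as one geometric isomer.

4

In an octahedral complex each vertex has one trans partner and four cis neighbours.
The distinct arrangements are (4 in all): CN mer (3 arrangements); CN fac (chiral).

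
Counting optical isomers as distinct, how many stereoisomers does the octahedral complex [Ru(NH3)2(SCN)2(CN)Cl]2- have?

8

The six octahedral sites form three mutually perpendicular trans pairs.
The distinct arrangements are (6 in all): NH3 trans, SCN trans; NH3 cis, SCN cis (3 arrangements, 2 chiral); NH3 cis, SCN trans; NH3 trans, SCN cis.
Of these, 2 lack any improper symmetry element and so occur as enantiomeric pairs, giving 6 + 2 = 8 stereoisomers in total.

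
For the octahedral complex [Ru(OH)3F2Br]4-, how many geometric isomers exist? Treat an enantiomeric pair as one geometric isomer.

3

The distinct arrangements are (3 in all): OH mer, F cis; OH mer, F trans; OH fac, F cis.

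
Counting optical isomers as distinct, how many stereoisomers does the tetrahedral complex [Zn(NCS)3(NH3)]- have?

All four vertices of a tetrahedron are equivalent and mutually adjacent, so cis/trans isomerism cannot arise.
Only one geometric arrangement is possible.

1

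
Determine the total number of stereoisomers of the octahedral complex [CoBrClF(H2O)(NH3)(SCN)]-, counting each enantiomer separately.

30

The six octahedral sites form three mutually perpendicular trans pairs.
Exhaustive case analysis gives 15 geometric isomers.
Of these, 15 lack any improper symmetry element and so occur as enantiomeric pairs, giving 15 + 15 = 30 stereoisomers in total.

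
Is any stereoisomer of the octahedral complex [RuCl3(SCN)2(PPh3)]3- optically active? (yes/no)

no

The six octahedral sites form three mutually perpendicular trans pairs.
The distinct arrangements are (3 in all): Cl mer, SCN trans; Cl mer, SCN cis; Cl fac, SCN cis.
Each arrangement has an internal mirror plane or centre of symmetry, so none is chiral.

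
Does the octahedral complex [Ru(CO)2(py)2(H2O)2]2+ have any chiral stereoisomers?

yes

The six octahedral sites form three mutually perpendicular trans pairs.
Systematic placement gives 5 geometric isomers: CO trans, py trans, H2O trans; CO trans, py cis, H2O cis; CO cis, py trans, H2O cis; CO cis, py cis, H2O cis (chiral); CO cis, py cis, H2O trans.
One of these lacks any improper symmetry element and so occurs as an enantiomeric pair, giving 5 + 1 = 6 stereoisomers in total.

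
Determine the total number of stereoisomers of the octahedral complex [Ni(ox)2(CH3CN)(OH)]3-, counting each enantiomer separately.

3

An octahedron has six vertices in three trans pairs; every non-trans pair is cis.
Each ox is bidentate and must span two cis positions.
Working through the distinct placements yields 2 geometric isomers: CH3CN and OH mutually trans; CH3CN and OH mutually cis (chiral).
One of these lacks any improper symmetry element and so occurs as an enantiomeric pair, giving 2 + 1 = 3 stereoisomers in total.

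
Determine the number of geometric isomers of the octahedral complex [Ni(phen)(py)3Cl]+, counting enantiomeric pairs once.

An octahedron has six vertices in three trans pairs; every non-trans pair is cis.
Each phen is bidentate and must span two cis positions.
The distinct arrangements are (2 in all): py mer; py fac.

2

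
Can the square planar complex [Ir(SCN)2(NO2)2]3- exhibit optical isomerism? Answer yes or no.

no

A square has two trans pairs of vertices; adjacent vertices are cis.
The distinct arrangements are (2 in all): SCN cis; SCN trans.
Each arrangement has an internal mirror plane or centre of symmetry, so none is chiral.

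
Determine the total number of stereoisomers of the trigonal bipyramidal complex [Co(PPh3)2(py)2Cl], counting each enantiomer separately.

6

A trigonal bipyramid has two axial and three equatorial sites, which are chemically inequivalent.
Exhaustive case analysis gives 5 geometric isomers.
One of these lacks any improper symmetry element and so occurs as an enantiomeric pair, giving 5 + 1 = 6 stereoisomers in total.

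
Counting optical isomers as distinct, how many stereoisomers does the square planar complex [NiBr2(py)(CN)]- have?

In a square planar complex each vertex has one trans partner and two cis neighbours.
Working through the distinct placements yields 2 geometric isomers: Br cis; Br trans.
Each arrangement has an internal mirror plane or centre of symmetry, so none is chiral.

2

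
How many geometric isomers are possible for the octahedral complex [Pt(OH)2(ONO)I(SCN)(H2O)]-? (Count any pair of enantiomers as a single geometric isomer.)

9

The six octahedral sites form three mutually perpendicular trans pairs.
Exhaustive case analysis gives 9 geometric isomers.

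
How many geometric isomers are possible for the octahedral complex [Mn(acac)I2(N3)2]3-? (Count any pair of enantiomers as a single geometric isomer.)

3

In an octahedral complex each vertex has one trans partner and four cis neighbours.
Each acac is bidentate and must span two cis positions.
Working through the distinct placements yields 3 geometric isomers: I trans, N3 cis; I cis, N3 cis (chiral); I cis, N3 trans.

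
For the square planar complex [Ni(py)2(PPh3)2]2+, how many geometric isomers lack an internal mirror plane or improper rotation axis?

0

In a square planar complex each vertex has one trans partner and two cis neighbours.
Working through the distinct placements yields 2 geometric isomers: py cis; py trans.
Each arrangement has an internal mirror plane or centre of symmetry, so none is chiral.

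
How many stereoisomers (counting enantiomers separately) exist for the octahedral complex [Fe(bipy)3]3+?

2

In an octahedral complex each vertex has one trans partner and four cis neighbours.
Each bipy is bidentate and must span two cis positions.
Only one geometric arrangement is possible; it has no improper symmetry element, so it exists as a pair of enantiomers (2 stereoisomers).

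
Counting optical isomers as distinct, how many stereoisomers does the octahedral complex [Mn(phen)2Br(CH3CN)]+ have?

Each phen is bidentate and must span two cis positions.
Working through the distinct placements yields 2 geometric isomers: Br and CH3CN mutually trans; Br and CH3CN mutually cis (chiral).
One of these lacks any improper symmetry element and so occurs as an enantiomeric pair, giving 2 + 1 = 3 stereoisomers in total.

3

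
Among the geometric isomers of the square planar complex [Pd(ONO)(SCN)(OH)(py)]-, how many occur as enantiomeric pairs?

0

There are 3 geometric isomers: (OH/SCN trans, ONO/py trans); (OH/py trans, ONO/SCN trans); (OH/ONO trans, SCN/py trans).
Each arrangement has an internal mirror plane or centre of symmetry, so none is chiral.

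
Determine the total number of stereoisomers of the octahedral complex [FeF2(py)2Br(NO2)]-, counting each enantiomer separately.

8

An octahedron has six vertices in three trans pairs; every non-trans pair is cis.
Systematic placement gives 6 geometric isomers: F cis, py trans; F cis, py cis (3 arrangements, 2 chiral); F trans, py trans; F trans, py cis.
Of these, 2 lack any improper symmetry element and so occur as enantiomeric pairs, giving 6 + 2 = 8 stereoisomers in total.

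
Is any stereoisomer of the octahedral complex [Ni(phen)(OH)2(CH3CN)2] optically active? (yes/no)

An octahedron has six vertices in three trans pairs; every non-trans pair is cis.
Each phen is bidentate and must span two cis positions.
Working through the distinct placements yields 3 geometric isomers: OH cis, CH3CN trans; OH cis, CH3CN cis (chiral); OH trans, CH3CN cis.
One of these lacks any improper symmetry element and so occurs as an enantiomeric pair, giving 3 + 1 = 4 stereoisomers in total.

yes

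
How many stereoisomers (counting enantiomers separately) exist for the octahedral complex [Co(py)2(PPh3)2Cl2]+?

The six octahedral sites form three mutually perpendicular trans pairs.
Systematic placement gives 5 geometric isomers: py trans, PPh3 trans, Cl trans; py cis, PPh3 cis, Cl trans; py trans, PPh3 cis, Cl cis; py cis, PPh3 cis, Cl cis (chiral); py cis, PPh3 trans, Cl cis.
One of these lacks any improper symmetry element and so occurs as an enantiomeric pair, giving 5 + 1 = 6 stereoisomers in total.

6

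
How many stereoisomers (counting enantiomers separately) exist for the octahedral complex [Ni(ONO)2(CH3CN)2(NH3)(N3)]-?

In an octahedral complex each vertex has one trans partner and four cis neighbours.
The distinct arrangements are (6 in all): ONO trans, CH3CN trans; ONO cis, CH3CN trans; ONO trans, CH3CN cis; ONO cis, CH3CN cis (3 arrangements, 2 chiral).
Of these, 2 lack any improper symmetry element and so occur as enantiomeric pairs, giving 6 + 2 = 8 stereoisomers in total.

8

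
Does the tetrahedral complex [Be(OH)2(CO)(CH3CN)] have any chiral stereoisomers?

Only one geometric arrangement is possible.

no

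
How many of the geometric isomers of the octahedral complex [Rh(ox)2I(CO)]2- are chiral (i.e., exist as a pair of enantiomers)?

1

Each ox is bidentate and must span two cis positions.
The distinct arrangements are (2 in all): I and CO mutually trans; I and CO mutually cis (chiral).
One of these lacks any improper symmetry element and so occurs as an enantiomeric pair, giving 2 + 1 = 3 stereoisomers in total.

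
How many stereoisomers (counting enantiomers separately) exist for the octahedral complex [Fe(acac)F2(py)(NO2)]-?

6

An octahedron has six vertices in three trans pairs; every non-trans pair is cis.
Each acac is bidentate and must span two cis positions.
Working through the distinct placements yields 4 geometric isomers: F trans; F cis (3 arrangements, 2 chiral).
Of these, 2 lack any improper symmetry element and so occur as enantiomeric pairs, giving 4 + 2 = 6 stereoisomers in total.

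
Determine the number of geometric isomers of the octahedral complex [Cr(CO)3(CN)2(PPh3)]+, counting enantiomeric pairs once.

3

The six octahedral sites form three mutually perpendicular trans pairs.
Working through the distinct placements yields 3 geometric isomers: CO mer, CN trans; CO fac, CN cis; CO mer, CN cis.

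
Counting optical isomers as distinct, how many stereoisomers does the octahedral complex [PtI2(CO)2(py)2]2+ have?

An octahedron has six vertices in three trans pairs; every non-trans pair is cis.
There are 5 geometric isomers: I trans, CO trans, py trans; I cis, CO trans, py cis; I cis, CO cis, py trans; I cis, CO cis, py cis (chiral); I trans, CO cis, py cis.
One of these lacks any improper symmetry element and so occurs as an enantiomeric pair, giving 5 + 1 = 6 stereoisomers in total.

6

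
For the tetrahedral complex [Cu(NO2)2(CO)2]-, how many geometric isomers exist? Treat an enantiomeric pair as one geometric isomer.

1

All four vertices of a tetrahedron are equivalent and mutually adjacent, so cis/trans isomerism cannot arise.
Only one geometric arrangement is possible.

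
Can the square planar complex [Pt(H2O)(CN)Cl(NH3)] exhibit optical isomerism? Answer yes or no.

no

A square has two trans pairs of vertices; adjacent vertices are cis.
The distinct arrangements are (3 in all): (CN/H2O trans, Cl/NH3 trans); (CN/NH3 trans, Cl/H2O trans); (CN/Cl trans, H2O/NH3 trans).
Each arrangement has an internal mirror plane or centre of symmetry, so none is chiral.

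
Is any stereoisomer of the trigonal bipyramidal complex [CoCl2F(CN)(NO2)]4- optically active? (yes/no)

yes

Exhaustive case analysis gives 7 geometric isomers.
Of these, 3 lack any improper symmetry element and so occur as enantiomeric pairs, giving 7 + 3 = 10 stereoisomers in total.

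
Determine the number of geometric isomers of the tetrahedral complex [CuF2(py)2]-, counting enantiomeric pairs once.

1

Only one geometric arrangement is possible.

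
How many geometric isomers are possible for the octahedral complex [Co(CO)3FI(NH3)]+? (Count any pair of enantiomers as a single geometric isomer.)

4

An octahedron has six vertices in three trans pairs; every non-trans pair is cis.
Systematic placement gives 4 geometric isomers: CO mer (3 arrangements); CO fac (chiral).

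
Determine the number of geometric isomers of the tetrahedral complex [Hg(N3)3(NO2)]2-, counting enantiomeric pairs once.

1

In a tetrahedral complex all four positions are equivalent and every pair of ligands is adjacent — there is no cis/trans distinction.
Only one geometric arrangement is possible.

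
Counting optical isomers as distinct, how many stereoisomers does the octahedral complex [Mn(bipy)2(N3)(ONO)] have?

Each bipy is bidentate and must span two cis positions.
There are 2 geometric isomers: N3 and ONO mutually trans; N3 and ONO mutually cis (chiral).
One of these lacks any improper symmetry element and so occurs as an enantiomeric pair, giving 2 + 1 = 3 stereoisomers in total.

3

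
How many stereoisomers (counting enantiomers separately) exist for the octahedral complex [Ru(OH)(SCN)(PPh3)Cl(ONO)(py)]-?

30

In an octahedral complex each vertex has one trans partner and four cis neighbours.
Placing the ligands in turn and identifying arrangements related by rotation or reflection leaves 15 distinct geometric isomers.
Of these, 15 lack any improper symmetry element and so occur as enantiomeric pairs, giving 15 + 15 = 30 stereoisomers in total.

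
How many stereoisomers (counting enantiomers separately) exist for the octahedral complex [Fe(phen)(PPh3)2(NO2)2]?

An octahedron has six vertices in three trans pairs; every non-trans pair is cis.
Each phen is bidentate and must span two cis positions.
Working through the distinct placements yields 3 geometric isomers: PPh3 cis, NO2 trans; PPh3 cis, NO2 cis (chiral); PPh3 trans, NO2 cis.
One of these lacks any improper symmetry element and so occurs as an enantiomeric pair, giving 3 + 1 = 4 stereoisomers in total.

4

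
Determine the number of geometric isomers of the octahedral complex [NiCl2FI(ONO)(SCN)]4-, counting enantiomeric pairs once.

9

The six octahedral sites form three mutually perpendicular trans pairs.
Placing the ligands in turn and identifying arrangements related by rotation or reflection leaves 9 distinct geometric isomers.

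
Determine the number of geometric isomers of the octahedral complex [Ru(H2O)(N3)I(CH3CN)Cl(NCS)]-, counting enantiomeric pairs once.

15

The six octahedral sites form three mutually perpendicular trans pairs.
Systematic enumeration (placing each ligand type in turn and discarding arrangements equivalent by rotation or reflection) gives 15 geometric isomers.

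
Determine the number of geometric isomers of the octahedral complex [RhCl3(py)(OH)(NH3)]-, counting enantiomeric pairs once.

In an octahedral complex each vertex has one trans partner and four cis neighbours.
The distinct arrangements are (4 in all): Cl mer (3 arrangements); Cl fac (chiral).

4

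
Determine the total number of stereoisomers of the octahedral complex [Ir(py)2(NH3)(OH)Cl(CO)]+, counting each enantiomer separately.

15

In an octahedral complex each vertex has one trans partner and four cis neighbours.
Systematic enumeration (placing each ligand type in turn and discarding arrangements equivalent by rotation or reflection) gives 9 geometric isomers.
Of these, 6 lack any improper symmetry element and so occur as enantiomeric pairs, giving 9 + 6 = 15 stereoisomers in total.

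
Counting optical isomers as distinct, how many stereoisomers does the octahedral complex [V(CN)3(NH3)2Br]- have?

An octahedron has six vertices in three trans pairs; every non-trans pair is cis.
Working through the distinct placements yields 3 geometric isomers: CN mer, NH3 trans; CN fac, NH3 cis; CN mer, NH3 cis.
Each arrangement has an internal mirror plane or centre of symmetry, so none is chiral.

3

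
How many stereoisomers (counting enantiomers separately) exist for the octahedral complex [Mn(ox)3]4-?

2

The six octahedral sites form three mutually perpendicular trans pairs.
Each ox is bidentate and must span two cis positions.
Only one geometric arrangement is possible; it has no improper symmetry element, so it exists as a pair of enantiomers (2 stereoisomers).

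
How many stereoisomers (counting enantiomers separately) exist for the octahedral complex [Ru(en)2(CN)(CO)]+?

3

In an octahedral complex each vertex has one trans partner and four cis neighbours.
Each en is bidentate and must span two cis positions.
There are 2 geometric isomers: CN and CO mutually trans; CN and CO mutually cis (chiral).
One of these lacks any improper symmetry element and so occurs as an enantiomeric pair, giving 2 + 1 = 3 stereoisomers in total.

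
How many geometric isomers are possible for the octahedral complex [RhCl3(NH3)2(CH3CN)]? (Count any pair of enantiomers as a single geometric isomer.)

3

The six octahedral sites form three mutually perpendicular trans pairs.
The distinct arrangements are (3 in all): Cl mer, NH3 trans; Cl fac, NH3 cis; Cl mer, NH3 cis.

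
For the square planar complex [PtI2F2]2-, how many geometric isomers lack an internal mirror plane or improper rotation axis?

There are 2 geometric isomers: I cis; I trans.
Each arrangement has an internal mirror plane or centre of symmetry, so none is chiral.

0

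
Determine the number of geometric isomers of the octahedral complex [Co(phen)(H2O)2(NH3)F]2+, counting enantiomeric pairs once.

4

The six octahedral sites form three mutually perpendicular trans pairs.
Each phen is bidentate and must span two cis positions.
The distinct arrangements are (4 in all): H2O cis (3 arrangements, 2 chiral); H2O trans.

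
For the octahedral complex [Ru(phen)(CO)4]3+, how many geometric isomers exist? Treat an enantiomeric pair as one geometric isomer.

Each phen is bidentate and must span two cis positions.
Only one geometric arrangement is possible.

1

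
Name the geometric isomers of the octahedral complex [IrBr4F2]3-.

In an octahedral complex each vertex has one trans partner and four cis neighbours.
Working through the distinct placements yields 2 geometric isomers: F trans; F cis.

cis and trans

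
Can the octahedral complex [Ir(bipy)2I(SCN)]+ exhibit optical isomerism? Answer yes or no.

yes

In an octahedral complex each vertex has one trans partner and four cis neighbours.
Each bipy is bidentate and must span two cis positions.
The distinct arrangements are (2 in all): I and SCN mutually trans; I and SCN mutually cis (chiral).
One of these lacks any improper symmetry element and so occurs as an enantiomeric pair, giving 2 + 1 = 3 stereoisomers in total.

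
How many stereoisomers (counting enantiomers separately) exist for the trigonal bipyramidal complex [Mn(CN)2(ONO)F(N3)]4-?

Placing the ligands in turn and identifying arrangements related by rotation or reflection leaves 7 distinct geometric isomers.
Of these, 3 lack any improper symmetry element and so occur as enantiomeric pairs, giving 7 + 3 = 10 stereoisomers in total.

10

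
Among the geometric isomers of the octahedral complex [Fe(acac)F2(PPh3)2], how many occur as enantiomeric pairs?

The six octahedral sites form three mutually perpendicular trans pairs.
Each acac is bidentate and must span two cis positions.
There are 3 geometric isomers: F trans, PPh3 cis; F cis, PPh3 cis (chiral); F cis, PPh3 trans.
One of these lacks any improper symmetry element and so occurs as an enantiomeric pair, giving 3 + 1 = 4 stereoisomers in total.

1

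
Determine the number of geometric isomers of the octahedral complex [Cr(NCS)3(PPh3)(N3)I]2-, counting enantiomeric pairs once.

4

There are 4 geometric isomers: NCS mer (3 arrangements); NCS fac (chiral).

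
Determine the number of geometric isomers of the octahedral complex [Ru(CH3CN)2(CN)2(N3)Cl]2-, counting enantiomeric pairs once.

6

An octahedron has six vertices in three trans pairs; every non-trans pair is cis.
The distinct arrangements are (6 in all): CH3CN trans, CN trans; CH3CN trans, CN cis; CH3CN cis, CN cis (3 arrangements, 2 chiral); CH3CN cis, CN trans.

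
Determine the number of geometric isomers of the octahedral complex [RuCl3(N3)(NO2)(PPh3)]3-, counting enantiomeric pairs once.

In an octahedral complex each vertex has one trans partner and four cis neighbours.
Working through the distinct placements yields 4 geometric isomers: Cl mer (3 arrangements); Cl fac (chiral).

4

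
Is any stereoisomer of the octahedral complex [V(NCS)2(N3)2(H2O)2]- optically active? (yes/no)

yes

Working through the distinct placements yields 5 geometric isomers: NCS trans, N3 trans, H2O trans; NCS cis, N3 cis, H2O trans; NCS trans, N3 cis, H2O cis; NCS cis, N3 cis, H2O cis (chiral); NCS cis, N3 trans, H2O cis.
One of these lacks any improper symmetry element and so occurs as an enantiomeric pair, giving 5 + 1 = 6 stereoisomers in total.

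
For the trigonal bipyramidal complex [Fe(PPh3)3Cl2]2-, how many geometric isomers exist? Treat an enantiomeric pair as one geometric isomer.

In a trigonal bipyramid the two axial positions differ from the three equatorial ones.
The distinct arrangements are (3 in all): Cl both axial; Cl one axial, one equatorial; Cl both equatorial.

3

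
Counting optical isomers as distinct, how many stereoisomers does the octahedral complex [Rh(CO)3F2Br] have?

Systematic placement gives 3 geometric isomers: CO mer, F trans; CO fac, F cis; CO mer, F cis.
Each arrangement has an internal mirror plane or centre of symmetry, so none is chiral.

3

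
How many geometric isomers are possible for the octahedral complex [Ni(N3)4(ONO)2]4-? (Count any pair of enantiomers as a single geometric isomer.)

2

There are 2 geometric isomers: ONO trans; ONO cis.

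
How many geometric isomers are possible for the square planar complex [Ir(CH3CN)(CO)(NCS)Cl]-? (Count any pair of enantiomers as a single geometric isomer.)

3

A square has two trans pairs of vertices; adjacent vertices are cis.
There are 3 geometric isomers: (CH3CN/Cl trans, CO/NCS trans); (CH3CN/NCS trans, CO/Cl trans); (CH3CN/CO trans, Cl/NCS trans).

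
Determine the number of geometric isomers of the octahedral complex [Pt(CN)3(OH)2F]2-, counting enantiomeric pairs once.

An octahedron has six vertices in three trans pairs; every non-trans pair is cis.
There are 3 geometric isomers: CN mer, OH trans; CN mer, OH cis; CN fac, OH cis.

3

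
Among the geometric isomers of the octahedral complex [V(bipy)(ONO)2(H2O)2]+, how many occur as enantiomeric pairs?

In an octahedral complex each vertex has one trans partner and four cis neighbours.
Each bipy is bidentate and must span two cis positions.
The distinct arrangements are (3 in all): ONO cis, H2O trans; ONO cis, H2O cis (chiral); ONO trans, H2O cis.
One of these lacks any improper symmetry element and so occurs as an enantiomeric pair, giving 3 + 1 = 4 stereoisomers in total.

1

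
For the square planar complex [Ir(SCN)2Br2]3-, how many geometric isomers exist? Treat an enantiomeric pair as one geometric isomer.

A square has two trans pairs of vertices; adjacent vertices are cis.
Working through the distinct placements yields 2 geometric isomers: SCN cis; SCN trans.

2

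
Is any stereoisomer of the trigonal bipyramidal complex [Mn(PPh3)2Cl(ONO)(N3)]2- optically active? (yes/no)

yes

A trigonal bipyramid has two axial and three equatorial sites, which are chemically inequivalent.
Exhaustive case analysis gives 7 geometric isomers.
Of these, 3 lack any improper symmetry element and so occur as enantiomeric pairs, giving 7 + 3 = 10 stereoisomers in total.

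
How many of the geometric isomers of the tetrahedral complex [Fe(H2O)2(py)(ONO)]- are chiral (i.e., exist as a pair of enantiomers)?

0

All four vertices of a tetrahedron are equivalent and mutually adjacent, so cis/trans isomerism cannot arise.
Only one geometric arrangement is possible.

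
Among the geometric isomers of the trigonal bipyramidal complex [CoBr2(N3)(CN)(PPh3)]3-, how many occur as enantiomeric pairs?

A trigonal bipyramid has two axial and three equatorial sites, which are chemically inequivalent.
Placing the ligands in turn and identifying arrangements related by rotation or reflection leaves 7 distinct geometric isomers.
Of these, 3 lack any improper symmetry element and so occur as enantiomeric pairs, giving 7 + 3 = 10 stereoisomers in total.

3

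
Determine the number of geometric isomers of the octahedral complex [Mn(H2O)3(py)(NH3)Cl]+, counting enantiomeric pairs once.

In an octahedral complex each vertex has one trans partner and four cis neighbours.
Working through the distinct placements yields 4 geometric isomers: H2O mer (3 arrangements); H2O fac (chiral).

4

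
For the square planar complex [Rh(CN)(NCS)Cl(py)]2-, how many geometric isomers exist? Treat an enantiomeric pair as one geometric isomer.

The distinct arrangements are (3 in all): (CN/NCS trans, Cl/py trans); (CN/py trans, Cl/NCS trans); (CN/Cl trans, NCS/py trans).

3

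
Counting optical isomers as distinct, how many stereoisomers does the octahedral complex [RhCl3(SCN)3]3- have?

The six octahedral sites form three mutually perpendicular trans pairs.
Working through the distinct placements yields 2 geometric isomers: Cl mer; Cl fac.
Each arrangement has an internal mirror plane or centre of symmetry, so none is chiral.

2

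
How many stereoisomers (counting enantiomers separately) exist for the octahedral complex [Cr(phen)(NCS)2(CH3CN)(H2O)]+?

6

Each phen is bidentate and must span two cis positions.
The distinct arrangements are (4 in all): NCS cis (3 arrangements, 2 chiral); NCS trans.
Of these, 2 lack any improper symmetry element and so occur as enantiomeric pairs, giving 4 + 2 = 6 stereoisomers in total.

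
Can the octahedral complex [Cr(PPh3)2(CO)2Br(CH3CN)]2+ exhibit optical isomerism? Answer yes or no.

yes

In an octahedral complex each vertex has one trans partner and four cis neighbours.
Working through the distinct placements yields 6 geometric isomers: PPh3 trans, CO trans; PPh3 cis, CO cis (3 arrangements, 2 chiral); PPh3 trans, CO cis; PPh3 cis, CO trans.
Of these, 2 lack any improper symmetry element and so occur as enantiomeric pairs, giving 6 + 2 = 8 stereoisomers in total.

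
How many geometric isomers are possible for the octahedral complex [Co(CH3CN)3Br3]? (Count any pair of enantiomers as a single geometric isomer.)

There are 2 geometric isomers: CH3CN mer; CH3CN fac.

2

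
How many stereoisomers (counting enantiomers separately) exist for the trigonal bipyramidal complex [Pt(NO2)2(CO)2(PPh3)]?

In a trigonal bipyramid the two axial positions differ from the three equatorial ones.
Exhaustive case analysis gives 5 geometric isomers.
One of these lacks any improper symmetry element and so occurs as an enantiomeric pair, giving 5 + 1 = 6 stereoisomers in total.

6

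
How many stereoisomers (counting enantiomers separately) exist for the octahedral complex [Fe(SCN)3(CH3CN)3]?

The six octahedral sites form three mutually perpendicular trans pairs.
The distinct arrangements are (2 in all): SCN mer; SCN fac.
Each arrangement has an internal mirror plane or centre of symmetry, so none is chiral.

2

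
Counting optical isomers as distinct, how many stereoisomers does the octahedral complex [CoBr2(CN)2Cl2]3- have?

In an octahedral complex each vertex has one trans partner and four cis neighbours.
Working through the distinct placements yields 5 geometric isomers: Br trans, CN trans, Cl trans; Br trans, CN cis, Cl cis; Br cis, CN cis, Cl trans; Br cis, CN cis, Cl cis (chiral); Br cis, CN trans, Cl cis.
One of these lacks any improper symmetry element and so occurs as an enantiomeric pair, giving 5 + 1 = 6 stereoisomers in total.

6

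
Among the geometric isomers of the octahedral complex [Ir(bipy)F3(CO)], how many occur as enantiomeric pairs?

Each bipy is bidentate and must span two cis positions.
Working through the distinct placements yields 2 geometric isomers: F fac; F mer.
Each arrangement has an internal mirror plane or centre of symmetry, so none is chiral.

0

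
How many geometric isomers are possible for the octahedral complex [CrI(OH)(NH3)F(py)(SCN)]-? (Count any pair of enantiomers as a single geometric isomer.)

15

The six octahedral sites form three mutually perpendicular trans pairs.
Systematic enumeration (placing each ligand type in turn and discarding arrangements equivalent by rotation or reflection) gives 15 geometric isomers.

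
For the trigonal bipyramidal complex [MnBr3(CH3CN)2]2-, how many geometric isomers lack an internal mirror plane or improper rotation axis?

0

In a trigonal bipyramid the two axial positions differ from the three equatorial ones.
Systematic placement gives 3 geometric isomers: CH3CN both equatorial; CH3CN one axial, one equatorial; CH3CN both axial.
Each arrangement has an internal mirror plane or centre of symmetry, so none is chiral.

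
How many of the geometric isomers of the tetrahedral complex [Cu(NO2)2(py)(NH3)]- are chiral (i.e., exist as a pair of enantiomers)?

0

In a tetrahedral complex all four positions are equivalent and every pair of ligands is adjacent — there is no cis/trans distinction.
Only one geometric arrangement is possible.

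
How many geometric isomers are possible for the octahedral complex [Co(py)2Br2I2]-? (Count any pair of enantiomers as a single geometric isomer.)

5

Systematic placement gives 5 geometric isomers: py trans, Br trans, I trans; py cis, Br trans, I cis; py trans, Br cis, I cis; py cis, Br cis, I cis (chiral); py cis, Br cis, I trans.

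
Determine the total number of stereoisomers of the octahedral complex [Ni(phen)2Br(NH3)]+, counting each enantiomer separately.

An octahedron has six vertices in three trans pairs; every non-trans pair is cis.
Each phen is bidentate and must span two cis positions.
There are 2 geometric isomers: Br and NH3 mutually trans; Br and NH3 mutually cis (chiral).
One of these lacks any improper symmetry element and so occurs as an enantiomeric pair, giving 2 + 1 = 3 stereoisomers in total.

3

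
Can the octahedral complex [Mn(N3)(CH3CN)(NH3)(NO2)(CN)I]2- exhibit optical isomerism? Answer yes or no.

Placing the ligands in turn and identifying arrangements related by rotation or reflection leaves 15 distinct geometric isomers.
Of these, 15 lack any improper symmetry element and so occur as enantiomeric pairs, giving 15 + 15 = 30 stereoisomers in total.

yes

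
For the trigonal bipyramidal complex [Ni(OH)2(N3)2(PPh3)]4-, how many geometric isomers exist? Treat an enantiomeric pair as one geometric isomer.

5

A trigonal bipyramid has two axial and three equatorial sites, which are chemically inequivalent.
Systematic enumeration (placing each ligand type in turn and discarding arrangements equivalent by rotation or reflection) gives 5 geometric isomers.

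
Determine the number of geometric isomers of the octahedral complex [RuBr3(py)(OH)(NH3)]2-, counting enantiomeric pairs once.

The six octahedral sites form three mutually perpendicular trans pairs.
The distinct arrangements are (4 in all): Br mer (3 arrangements); Br fac (chiral).

4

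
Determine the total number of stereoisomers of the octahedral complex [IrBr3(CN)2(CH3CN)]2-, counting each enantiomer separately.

The six octahedral sites form three mutually perpendicular trans pairs.
Systematic placement gives 3 geometric isomers: Br mer, CN trans; Br mer, CN cis; Br fac, CN cis.
Each arrangement has an internal mirror plane or centre of symmetry, so none is chiral.

3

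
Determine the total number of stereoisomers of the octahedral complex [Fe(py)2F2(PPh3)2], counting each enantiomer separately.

The six octahedral sites form three mutually perpendicular trans pairs.
Working through the distinct placements yields 5 geometric isomers: py trans, F trans, PPh3 trans; py cis, F trans, PPh3 cis; py trans, F cis, PPh3 cis; py cis, F cis, PPh3 cis (chiral); py cis, F cis, PPh3 trans.
One of these lacks any improper symmetry element and so occurs as an enantiomeric pair, giving 5 + 1 = 6 stereoisomers in total.

6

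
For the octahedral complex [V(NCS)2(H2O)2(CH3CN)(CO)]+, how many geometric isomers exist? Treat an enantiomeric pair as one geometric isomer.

6

The six octahedral sites form three mutually perpendicular trans pairs.
Systematic placement gives 6 geometric isomers: NCS trans, H2O trans; NCS cis, H2O cis (3 arrangements, 2 chiral); NCS trans, H2O cis; NCS cis, H2O trans.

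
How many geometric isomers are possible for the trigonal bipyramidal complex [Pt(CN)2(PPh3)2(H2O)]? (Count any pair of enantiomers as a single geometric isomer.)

Systematic enumeration (placing each ligand type in turn and discarding arrangements equivalent by rotation or reflection) gives 5 geometric isomers.

5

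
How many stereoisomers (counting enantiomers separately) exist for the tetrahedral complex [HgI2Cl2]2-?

In a tetrahedral complex all four positions are equivalent and every pair of ligands is adjacent — there is no cis/trans distinction.
Only one geometric arrangement is possible.

1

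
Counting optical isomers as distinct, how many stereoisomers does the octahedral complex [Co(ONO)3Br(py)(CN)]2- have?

In an octahedral complex each vertex has one trans partner and four cis neighbours.
The distinct arrangements are (4 in all): ONO mer (3 arrangements); ONO fac (chiral).
One of these lacks any improper symmetry element and so occurs as an enantiomeric pair, giving 4 + 1 = 5 stereoisomers in total.

5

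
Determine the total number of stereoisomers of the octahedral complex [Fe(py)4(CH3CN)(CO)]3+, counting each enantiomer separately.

An octahedron has six vertices in three trans pairs; every non-trans pair is cis.
The distinct arrangements are (2 in all): CH3CN and CO mutually trans; CH3CN and CO mutually cis.
Each arrangement has an internal mirror plane or centre of symmetry, so none is chiral.

2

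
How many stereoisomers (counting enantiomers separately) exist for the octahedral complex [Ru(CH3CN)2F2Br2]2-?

6

In an octahedral complex each vertex has one trans partner and four cis neighbours.
There are 5 geometric isomers: CH3CN trans, F trans, Br trans; CH3CN cis, F cis, Br trans; CH3CN cis, F trans, Br cis; CH3CN cis, F cis, Br cis (chiral); CH3CN trans, F cis, Br cis.
One of these lacks any improper symmetry element and so occurs as an enantiomeric pair, giving 5 + 1 = 6 stereoisomers in total.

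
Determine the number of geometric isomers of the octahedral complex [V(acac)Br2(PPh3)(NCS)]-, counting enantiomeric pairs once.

Each acac is bidentate and must span two cis positions.
Working through the distinct placements yields 4 geometric isomers: Br trans; Br cis (3 arrangements, 2 chiral).

4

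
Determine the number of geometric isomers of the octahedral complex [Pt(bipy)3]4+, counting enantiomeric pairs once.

The six octahedral sites form three mutually perpendicular trans pairs.
Each bipy is bidentate and must span two cis positions.
Only one geometric arrangement is possible; it has no improper symmetry element, so it exists as a pair of enantiomers (2 stereoisomers).

1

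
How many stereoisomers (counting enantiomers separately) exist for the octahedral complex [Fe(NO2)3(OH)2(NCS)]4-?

There are 3 geometric isomers: NO2 mer, OH trans; NO2 fac, OH cis; NO2 mer, OH cis.
Each arrangement has an internal mirror plane or centre of symmetry, so none is chiral.

3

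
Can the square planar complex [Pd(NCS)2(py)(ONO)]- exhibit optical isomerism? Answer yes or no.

no

There are 2 geometric isomers: NCS cis; NCS trans.
Each arrangement has an internal mirror plane or centre of symmetry, so none is chiral.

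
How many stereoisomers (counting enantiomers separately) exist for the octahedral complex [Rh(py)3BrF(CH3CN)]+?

5

In an octahedral complex each vertex has one trans partner and four cis neighbours.
Working through the distinct placements yields 4 geometric isomers: py mer (3 arrangements); py fac (chiral).
One of these lacks any improper symmetry element and so occurs as an enantiomeric pair, giving 4 + 1 = 5 stereoisomers in total.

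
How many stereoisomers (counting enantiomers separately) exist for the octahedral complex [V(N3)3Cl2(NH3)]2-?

In an octahedral complex each vertex has one trans partner and four cis neighbours.
There are 3 geometric isomers: N3 mer, Cl trans; N3 fac, Cl cis; N3 mer, Cl cis.
Each arrangement has an internal mirror plane or centre of symmetry, so none is chiral.

3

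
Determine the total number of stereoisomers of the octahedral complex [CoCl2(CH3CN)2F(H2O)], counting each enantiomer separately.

The six octahedral sites form three mutually perpendicular trans pairs.
There are 6 geometric isomers: Cl trans, CH3CN trans; Cl cis, CH3CN trans; Cl cis, CH3CN cis (3 arrangements, 2 chiral); Cl trans, CH3CN cis.
Of these, 2 lack any improper symmetry element and so occur as enantiomeric pairs, giving 6 + 2 = 8 stereoisomers in total.

8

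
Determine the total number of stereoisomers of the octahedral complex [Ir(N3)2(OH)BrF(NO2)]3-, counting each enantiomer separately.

An octahedron has six vertices in three trans pairs; every non-trans pair is cis.
Exhaustive case analysis gives 9 geometric isomers.
Of these, 6 lack any improper symmetry element and so occur as enantiomeric pairs, giving 9 + 6 = 15 stereoisomers in total.

15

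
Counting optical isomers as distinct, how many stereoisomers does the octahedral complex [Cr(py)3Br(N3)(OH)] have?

5

The six octahedral sites form three mutually perpendicular trans pairs.
Systematic placement gives 4 geometric isomers: py mer (3 arrangements); py fac (chiral).
One of these lacks any improper symmetry element and so occurs as an enantiomeric pair, giving 4 + 1 = 5 stereoisomers in total.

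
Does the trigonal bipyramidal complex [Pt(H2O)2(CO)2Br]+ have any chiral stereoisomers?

In a trigonal bipyramid the two axial positions differ from the three equatorial ones.
Placing the ligands in turn and identifying arrangements related by rotation or reflection leaves 5 distinct geometric isomers.
One of these lacks any improper symmetry element and so occurs as an enantiomeric pair, giving 5 + 1 = 6 stereoisomers in total.

yes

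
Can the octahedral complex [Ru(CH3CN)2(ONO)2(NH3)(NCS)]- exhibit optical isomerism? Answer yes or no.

yes

Systematic placement gives 6 geometric isomers: CH3CN trans, ONO trans; CH3CN trans, ONO cis; CH3CN cis, ONO trans; CH3CN cis, ONO cis (3 arrangements, 2 chiral).
Of these, 2 lack any improper symmetry element and so occur as enantiomeric pairs, giving 6 + 2 = 8 stereoisomers in total.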